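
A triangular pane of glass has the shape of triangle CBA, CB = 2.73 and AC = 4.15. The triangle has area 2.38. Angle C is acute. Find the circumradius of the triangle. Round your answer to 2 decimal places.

From area = ½·AC·CB·sin C, we get sin C = 2·area/(AC·CB) ≈ 0.42014.
Taking the acute solution, ∠C ≈ 24.84°.
Law of cosines then gives BA ≈ 2.0281.
Circumradius = BA/(2 sin C) ≈ 2.4136.

2.41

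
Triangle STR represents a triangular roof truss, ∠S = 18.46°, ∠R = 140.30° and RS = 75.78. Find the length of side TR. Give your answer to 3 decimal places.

66.235

The third angle is ∠T = 180° − ∠R − ∠S = 21.24°.
Law of sines: TR = RS·sin S/sin T ≈ 66.235.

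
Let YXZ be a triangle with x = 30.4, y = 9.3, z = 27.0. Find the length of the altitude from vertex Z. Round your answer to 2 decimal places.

h_Z ≈ 9.08

Semiperimeter s = (9.3 + 30.4 + 27)/2 = 33.35.
Heron's formula: area = √(33.35·24.05·2.95·6.35) ≈ 122.58.
The altitude from Z has length 2·area/z ≈ 9.0797.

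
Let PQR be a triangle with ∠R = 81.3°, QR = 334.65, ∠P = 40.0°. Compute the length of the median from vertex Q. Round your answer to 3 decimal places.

372.754

The third angle is ∠Q = 180° − ∠R − ∠P = 58.70°.
Law of sines: RP = QR·sin Q/sin P ≈ 444.85.
Law of sines: PQ = QR·sin R/sin P ≈ 514.63.
Median from Q: ½√(2·PQ² + 2·QR² − RP²) ≈ 372.75.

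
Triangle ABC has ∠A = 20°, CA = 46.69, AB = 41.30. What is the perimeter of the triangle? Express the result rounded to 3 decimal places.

perimeter ≈ 104.165

By the law of cosines, BC² = CA² + AB² − 2·CA·AB·cos A = 261.63, so BC ≈ 16.175.
Semiperimeter s = (16.175+46.69+41.3)/2 = 52.083.
Perimeter = 16.175 + 46.69 + 41.3 = 104.17.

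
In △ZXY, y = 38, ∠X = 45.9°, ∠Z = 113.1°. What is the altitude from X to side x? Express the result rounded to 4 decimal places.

The third angle is ∠Y = 180° − ∠Z − ∠X = 21.00°.
Law of sines: z = y·sin Z/sin Y ≈ 97.534.
Law of sines: x = y·sin X/sin Y ≈ 76.147.
Area = ½·y·z·sin X ≈ 1330.8.
The altitude from X has length 2·area/x ≈ 34.953.

h_X ≈ 34.9532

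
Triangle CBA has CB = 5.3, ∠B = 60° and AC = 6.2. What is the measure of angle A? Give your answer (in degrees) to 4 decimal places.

Law of sines: sin A = CB·sin B/AC ≈ 0.74031.
Since AC ≥ CB, only the acute value applies: ∠A ≈ 47.76°.
Then ∠C = 180° − ∠B − ∠A ≈ 72.24°.

∠A ≈ 47.7580°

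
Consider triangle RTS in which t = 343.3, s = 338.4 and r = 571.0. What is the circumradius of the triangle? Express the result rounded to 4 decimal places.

311.9772

By the law of cosines, cos R = (t² + s² − r²) / (2·t·s) ≈ -0.40316, so ∠R ≈ 113.78°.
Circumradius = r/(2 sin R) ≈ 311.98.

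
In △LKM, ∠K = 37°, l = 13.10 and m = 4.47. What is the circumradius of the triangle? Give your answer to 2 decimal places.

R ≈ 8.23

By the law of cosines, k² = m² + l² − 2·m·l·cos K = 98.06, so k ≈ 9.9025.
Area = ½·m·l·sin K ≈ 17.62.
Circumradius = k/(2 sin K) ≈ 8.2272.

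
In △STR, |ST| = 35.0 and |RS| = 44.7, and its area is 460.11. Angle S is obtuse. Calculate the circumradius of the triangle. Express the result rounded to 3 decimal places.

From area = ½·|RS|·|ST|·sin S, we get sin S = 2·area/(|RS|·|ST|) ≈ 0.58819.
Taking the obtuse solution, ∠S ≈ 143.97°.
Law of cosines then gives |TR| ≈ 75.852.
Circumradius = |TR|/(2 sin S) ≈ 64.48.

64.480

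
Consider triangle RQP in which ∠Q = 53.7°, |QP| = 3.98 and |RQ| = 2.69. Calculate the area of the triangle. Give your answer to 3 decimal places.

Area = ½·|RQ|·|QP|·sin Q ≈ 4.3142.

area ≈ 4.314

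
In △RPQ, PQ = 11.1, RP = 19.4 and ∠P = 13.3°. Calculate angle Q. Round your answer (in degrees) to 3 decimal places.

By the law of cosines, QR² = RP² + PQ² − 2·RP·PQ·cos P = 80.441, so QR ≈ 8.9689.
Law of cosines again: cos Q = (PQ² + QR² − RP²)/(2·PQ·QR) ≈ -0.86740, so ∠Q ≈ 150.16°.

150.158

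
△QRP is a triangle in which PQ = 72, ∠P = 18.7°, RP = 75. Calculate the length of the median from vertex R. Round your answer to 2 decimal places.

By the law of cosines, QR² = RP² + PQ² − 2·RP·PQ·cos P = 579.13, so QR ≈ 24.065.
Median from R: ½√(2·QR² + 2·RP² − PQ²) ≈ 42.498.

42.50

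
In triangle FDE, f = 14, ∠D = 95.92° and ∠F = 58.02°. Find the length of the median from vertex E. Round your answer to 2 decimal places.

14.82

The third angle is ∠E = 180° − ∠F − ∠D = 26.06°.
Law of sines: d = f·sin D/sin F ≈ 16.417.
Law of sines: e = f·sin E/sin F ≈ 7.2508.
Median from E: ½√(2·f² + 2·d² − e²) ≈ 14.819.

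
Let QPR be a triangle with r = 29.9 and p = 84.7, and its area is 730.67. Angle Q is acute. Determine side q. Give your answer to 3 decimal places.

From area = ½·p·r·sin Q, we get sin Q = 2·area/(p·r) ≈ 0.57703.
Taking the acute solution, ∠Q ≈ 35.24°.
Law of cosines then gives q ≈ 62.7.

62.700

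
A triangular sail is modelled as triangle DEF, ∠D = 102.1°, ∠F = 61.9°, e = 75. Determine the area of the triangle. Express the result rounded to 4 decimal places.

The third angle is ∠E = 180° − ∠F − ∠D = 16.00°.
Law of sines: d = e·sin D/sin E ≈ 266.05.
Law of sines: f = e·sin F/sin E ≈ 240.02.
Area = ½·e·d·sin F ≈ 8800.9.

8800.9204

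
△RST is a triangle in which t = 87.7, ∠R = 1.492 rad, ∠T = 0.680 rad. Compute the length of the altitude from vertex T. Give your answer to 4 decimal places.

The third angle is ∠S = π − ∠T − ∠R = 0.970 rad.
Law of sines: r = t·sin R/sin T ≈ 139.04.
Law of sines: s = t·sin S/sin T ≈ 115.02.
Area = ½·t·r·sin S ≈ 5027.9.
The altitude from T has length 2·area/t ≈ 114.66.

h_T ≈ 114.6607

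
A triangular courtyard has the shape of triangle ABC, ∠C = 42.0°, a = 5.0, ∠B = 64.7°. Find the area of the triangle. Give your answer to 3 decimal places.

area ≈ 7.895

The third angle is ∠A = 180° − ∠B − ∠C = 73.30°.
Law of sines: b = a·sin B/sin A ≈ 4.7195.
Law of sines: c = a·sin C/sin A ≈ 3.493.
Area = ½·a·b·sin C ≈ 7.8949.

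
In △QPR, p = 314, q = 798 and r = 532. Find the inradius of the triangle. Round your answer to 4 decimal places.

Semiperimeter s = (798 + 314 + 532)/2 = 822.
Heron's formula: area = √(822·24·508·290) ≈ 53910.
Inradius = area/s = 53910/822 ≈ 65.584.

65.5844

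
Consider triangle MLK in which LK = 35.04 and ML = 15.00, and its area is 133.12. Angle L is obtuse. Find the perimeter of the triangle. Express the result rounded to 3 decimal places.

perimeter ≈ 98.611

From area = ½·ML·LK·sin L, we get sin L = 2·area/(ML·LK) ≈ 0.50654.
Taking the obtuse solution, ∠L ≈ 149.57°.
Law of cosines then gives KM ≈ 48.571.
Perimeter = 35.04 + 48.571 + 15 = 98.611.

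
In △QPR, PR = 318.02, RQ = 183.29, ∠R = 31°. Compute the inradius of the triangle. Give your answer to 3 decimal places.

By the law of cosines, QP² = PR² + RQ² − 2·PR·RQ·cos R = 34804, so QP ≈ 186.56.
Area = ½·PR·RQ·sin R ≈ 15011.
Semiperimeter s = (318.02+183.29+186.56)/2 = 343.93.
Inradius = area/s = 15011/343.93 ≈ 43.644.

r ≈ 43.644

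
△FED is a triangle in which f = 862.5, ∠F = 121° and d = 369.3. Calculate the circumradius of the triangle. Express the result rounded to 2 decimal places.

R ≈ 503.11

Law of sines: sin D = d·sin F/f ≈ 0.36702.
Since f ≥ d, only the acute value applies: ∠D ≈ 21.53°.
Then ∠E = 180° − ∠F − ∠D ≈ 37.47°.
Law of sines gives e = f·sin E/sin F ≈ 612.11.
Circumradius = f/(2 sin F) ≈ 503.11.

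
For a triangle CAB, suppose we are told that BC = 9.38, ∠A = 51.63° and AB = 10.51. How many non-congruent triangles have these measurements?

2

AB·sin A = 10.51·sin(51.63°) ≈ 8.24.
Since AB sin A < BC < AB (8.24 < 9.38 < 10.51), two triangles exist.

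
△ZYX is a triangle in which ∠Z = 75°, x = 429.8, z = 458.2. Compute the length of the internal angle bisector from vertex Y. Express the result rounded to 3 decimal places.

416.752

Law of sines: sin X = x·sin Z/z ≈ 0.90606.
Since z ≥ x, only the acute value applies: ∠X ≈ 64.97°.
Then ∠Y = 180° − ∠Z − ∠X ≈ 40.03°.
Law of sines gives y = z·sin Y/sin Z ≈ 305.13.
The bisector from Y has length 2·x·z·cos(∠Y/2)/(x+z) ≈ 416.75.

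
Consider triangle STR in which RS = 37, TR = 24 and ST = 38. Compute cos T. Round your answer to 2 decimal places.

0.36

By the law of cosines, cos T = (ST² + TR² − RS²) / (2·ST·TR) ≈ 0.35691, so ∠T ≈ 69.09°.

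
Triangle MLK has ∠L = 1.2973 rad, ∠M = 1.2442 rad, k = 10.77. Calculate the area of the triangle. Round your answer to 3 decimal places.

area ≈ 93.656

The third angle is ∠K = π − ∠M − ∠L = 0.6001 rad.
Law of sines: m = k·sin M/sin K ≈ 18.063.
Law of sines: l = k·sin L/sin K ≈ 18.363.
Area = ½·k·m·sin L ≈ 93.656.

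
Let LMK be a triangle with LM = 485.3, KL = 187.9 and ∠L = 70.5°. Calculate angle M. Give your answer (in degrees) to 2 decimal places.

22.74

By the law of cosines, MK² = KL² + LM² − 2·KL·LM·cos L = 2.0994e+05, so MK ≈ 458.2.
Law of cosines again: cos M = (LM² + MK² − KL²)/(2·LM·MK) ≈ 0.92226, so ∠M ≈ 22.74°.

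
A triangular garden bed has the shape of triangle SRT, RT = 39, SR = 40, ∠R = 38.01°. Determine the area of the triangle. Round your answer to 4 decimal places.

480.3232

Area = ½·SR·RT·sin R ≈ 480.32.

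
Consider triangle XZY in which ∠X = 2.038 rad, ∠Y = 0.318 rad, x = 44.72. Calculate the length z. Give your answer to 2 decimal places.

The third angle is ∠Z = π − ∠Y − ∠X = 0.786 rad.
Law of sines: z = x·sin Z/sin X ≈ 35.424.

35.42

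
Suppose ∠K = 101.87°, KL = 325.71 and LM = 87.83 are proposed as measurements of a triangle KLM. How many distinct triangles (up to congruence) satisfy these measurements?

0

KL·sin K = 325.71·sin(101.87°) ≈ 318.7.
Since ∠K is not acute, a triangle exists only if LM > KL; here LM ≤ KL, so there is no triangle.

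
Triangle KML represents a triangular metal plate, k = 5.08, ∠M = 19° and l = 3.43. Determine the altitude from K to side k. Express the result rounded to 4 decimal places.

1.1167

By the law of cosines, m² = l² + k² − 2·l·k·cos M = 4.6211, so m ≈ 2.1497.
Area = ½·l·k·sin M ≈ 2.8364.
The altitude from K has length 2·area/k ≈ 1.1167.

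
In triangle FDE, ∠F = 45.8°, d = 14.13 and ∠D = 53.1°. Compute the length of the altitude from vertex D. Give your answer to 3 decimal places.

h_D ≈ 12.515

The third angle is ∠E = 180° − ∠F − ∠D = 81.10°.
Law of sines: f = d·sin F/sin D ≈ 12.667.
Law of sines: e = d·sin E/sin D ≈ 17.457.
Area = ½·d·f·sin E ≈ 88.418.
The altitude from D has length 2·area/d ≈ 12.515.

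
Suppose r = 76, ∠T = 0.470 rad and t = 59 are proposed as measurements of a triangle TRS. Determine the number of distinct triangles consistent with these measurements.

2

r·sin T = 76·sin(0.470 rad) ≈ 34.42.
Since r sin T < t < r (34.42 < 59 < 76), two triangles exist.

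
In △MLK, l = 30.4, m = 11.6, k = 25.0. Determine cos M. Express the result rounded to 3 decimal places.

0.931

By the law of cosines, cos M = (l² + k² − m²) / (2·l·k) ≈ 0.93066, so ∠M ≈ 0.375 rad.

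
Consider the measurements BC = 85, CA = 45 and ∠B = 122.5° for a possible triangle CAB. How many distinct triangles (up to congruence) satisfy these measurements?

0

BC·sin B = 85·sin(122.5°) ≈ 71.69.
Since ∠B is not acute, a triangle exists only if CA > BC; here CA ≤ BC, so there is no triangle.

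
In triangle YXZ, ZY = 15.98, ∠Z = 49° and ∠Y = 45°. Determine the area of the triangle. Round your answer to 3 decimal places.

68.304

The third angle is ∠X = 180° − ∠Z − ∠Y = 86.00°.
Law of sines: XZ = ZY·sin Y/sin X ≈ 11.327.
Law of sines: YX = ZY·sin Z/sin X ≈ 12.09.
Area = ½·ZY·XZ·sin Z ≈ 68.304.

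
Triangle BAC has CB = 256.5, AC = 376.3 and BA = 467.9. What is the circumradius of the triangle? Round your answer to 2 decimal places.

By the law of cosines, cos B = (CB² + BA² − AC²) / (2·CB·BA) ≈ 0.59626, so ∠B ≈ 53.40°.
Circumradius = AC/(2 sin B) ≈ 234.37.

234.37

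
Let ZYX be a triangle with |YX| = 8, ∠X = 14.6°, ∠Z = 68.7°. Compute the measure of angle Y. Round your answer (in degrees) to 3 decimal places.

96.700

The third angle is ∠Y = 180° − ∠X − ∠Z = 96.70°.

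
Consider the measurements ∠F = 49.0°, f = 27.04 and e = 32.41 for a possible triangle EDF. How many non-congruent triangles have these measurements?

e·sin F = 32.41·sin(49.0°) ≈ 24.46.
Since e sin F < f < e (24.46 < 27.04 < 32.41), two triangles exist.

2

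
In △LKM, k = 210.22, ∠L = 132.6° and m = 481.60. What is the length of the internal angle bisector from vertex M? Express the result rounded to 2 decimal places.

By the law of cosines, l² = k² + m² − 2·k·m·cos L = 4.1319e+05, so l ≈ 642.8.
Law of cosines again: cos M = (l² + k² − m²)/(2·l·k) ≈ 0.83417, so ∠M ≈ 33.47°.
The bisector from M has length 2·l·k·cos(∠M/2)/(l+k) ≈ 303.41.

303.41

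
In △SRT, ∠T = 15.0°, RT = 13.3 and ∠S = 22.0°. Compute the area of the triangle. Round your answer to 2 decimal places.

The third angle is ∠R = 180° − ∠T − ∠S = 143.00°.
Law of sines: TS = RT·sin R/sin S ≈ 21.367.
Law of sines: SR = RT·sin T/sin S ≈ 9.1891.
Area = ½·RT·TS·sin T ≈ 36.775.

36.78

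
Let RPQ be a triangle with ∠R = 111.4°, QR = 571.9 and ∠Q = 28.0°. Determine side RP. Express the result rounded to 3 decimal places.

412.571

The third angle is ∠P = 180° − ∠Q − ∠R = 40.60°.
Law of sines: RP = QR·sin Q/sin P ≈ 412.57.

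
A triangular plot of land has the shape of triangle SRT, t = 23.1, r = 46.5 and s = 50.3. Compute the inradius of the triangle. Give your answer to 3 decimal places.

Semiperimeter p = (50.3 + 46.5 + 23.1)/2 = 59.95.
Heron's formula: area = √(59.95·9.65·13.45·36.85) ≈ 535.47.
Inradius = area/p = 535.47/59.95 ≈ 8.932.

8.932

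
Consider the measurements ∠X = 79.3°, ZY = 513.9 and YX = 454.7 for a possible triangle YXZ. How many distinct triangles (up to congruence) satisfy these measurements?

1

YX·sin X = 454.7·sin(79.3°) ≈ 446.8.
Since ZY ≥ YX, exactly one triangle exists.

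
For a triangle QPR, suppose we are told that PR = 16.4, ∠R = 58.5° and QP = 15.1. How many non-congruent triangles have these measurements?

2

PR·sin R = 16.4·sin(58.5°) ≈ 13.98.
Since PR sin R < QP < PR (13.98 < 15.1 < 16.4), two triangles exist.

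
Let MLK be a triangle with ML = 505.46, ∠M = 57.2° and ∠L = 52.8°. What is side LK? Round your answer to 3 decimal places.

452.140

The third angle is ∠K = 180° − ∠M − ∠L = 70.00°.
Law of sines: LK = ML·sin M/sin K ≈ 452.14.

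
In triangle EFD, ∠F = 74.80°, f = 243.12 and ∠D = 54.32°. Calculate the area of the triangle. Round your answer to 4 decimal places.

The third angle is ∠E = 180° − ∠F − ∠D = 50.88°.
Law of sines: e = f·sin E/sin F ≈ 195.46.
Law of sines: d = f·sin D/sin F ≈ 204.64.
Area = ½·f·e·sin D ≈ 19300.

19299.7056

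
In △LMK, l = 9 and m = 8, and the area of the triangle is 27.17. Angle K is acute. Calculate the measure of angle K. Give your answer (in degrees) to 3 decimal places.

∠K ≈ 49.001°

From area = ½·l·m·sin K, we get sin K = 2·area/(l·m) ≈ 0.75472.
Taking the acute solution, ∠K ≈ 49.00°.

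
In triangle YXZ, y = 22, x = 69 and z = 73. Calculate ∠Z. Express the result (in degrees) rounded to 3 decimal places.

By the law of cosines, cos Z = (y² + x² − z²) / (2·y·x) ≈ -0.02767, so ∠Z ≈ 91.59°.

∠Z ≈ 91.585°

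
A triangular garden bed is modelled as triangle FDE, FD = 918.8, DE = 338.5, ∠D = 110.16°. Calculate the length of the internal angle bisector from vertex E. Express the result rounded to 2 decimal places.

By the law of cosines, EF² = FD² + DE² − 2·FD·DE·cos D = 1.1732e+06, so EF ≈ 1083.1.
Law of cosines again: cos E = (DE² + EF² − FD²)/(2·DE·EF) ≈ 0.60488, so ∠E ≈ 52.78°.
The bisector from E has length 2·DE·EF·cos(∠E/2)/(DE+EF) ≈ 462.05.

t_E ≈ 462.05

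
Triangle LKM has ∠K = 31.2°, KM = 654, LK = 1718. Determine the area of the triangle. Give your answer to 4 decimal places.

Area = ½·LK·KM·sin K ≈ 2.9102e+05.

area ≈ 291020.3215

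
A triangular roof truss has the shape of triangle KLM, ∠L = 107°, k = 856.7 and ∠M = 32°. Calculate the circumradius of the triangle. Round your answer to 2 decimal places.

R ≈ 652.91

The third angle is ∠K = 180° − ∠L − ∠M = 41.00°.
Law of sines: l = k·sin L/sin K ≈ 1248.8.
Law of sines: m = k·sin M/sin K ≈ 691.98.
Circumradius = k/(2 sin K) ≈ 652.91.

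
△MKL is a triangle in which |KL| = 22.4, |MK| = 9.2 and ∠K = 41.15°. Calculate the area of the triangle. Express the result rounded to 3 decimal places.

67.804

Area = ½·|MK|·|KL|·sin K ≈ 67.804.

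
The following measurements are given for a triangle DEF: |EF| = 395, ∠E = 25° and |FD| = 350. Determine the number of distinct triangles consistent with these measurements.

2

|EF|·sin E = 395·sin(25°) ≈ 166.9.
Since |EF| sin E < |FD| < |EF| (166.9 < 350 < 395), two triangles exist.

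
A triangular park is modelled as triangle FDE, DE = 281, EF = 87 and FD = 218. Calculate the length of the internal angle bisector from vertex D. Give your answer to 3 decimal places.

By the law of cosines, cos D = (FD² + DE² − EF²) / (2·FD·DE) ≈ 0.97062, so ∠D ≈ 13.92°.
The bisector from D has length 2·FD·DE·cos(∠D/2)/(FD+DE) ≈ 243.71.

243.713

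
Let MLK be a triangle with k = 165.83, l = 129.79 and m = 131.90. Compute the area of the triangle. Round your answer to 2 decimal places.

8391.99

Semiperimeter s = (131.9 + 129.79 + 165.83)/2 = 213.76.
Heron's formula: area = √(213.76·81.86·83.97·47.93) ≈ 8392.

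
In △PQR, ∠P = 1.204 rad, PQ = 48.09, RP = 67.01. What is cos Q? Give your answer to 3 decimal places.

cos Q ≈ 0.359

By the law of cosines, QR² = RP² + PQ² − 2·RP·PQ·cos P = 4491.6, so QR ≈ 67.02.
Law of cosines again: cos Q = (PQ² + QR² − RP²)/(2·PQ·QR) ≈ 0.35898, so ∠Q ≈ 1.204 rad.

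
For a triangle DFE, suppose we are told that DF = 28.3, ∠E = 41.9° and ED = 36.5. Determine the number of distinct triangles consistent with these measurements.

2

ED·sin E = 36.5·sin(41.9°) ≈ 24.38.
Since ED sin E < DF < ED (24.38 < 28.3 < 36.5), two triangles exist.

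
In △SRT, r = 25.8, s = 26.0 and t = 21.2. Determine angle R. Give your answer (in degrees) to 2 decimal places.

65.35

By the law of cosines, cos R = (t² + s² − r²) / (2·t·s) ≈ 0.41709, so ∠R ≈ 65.35°.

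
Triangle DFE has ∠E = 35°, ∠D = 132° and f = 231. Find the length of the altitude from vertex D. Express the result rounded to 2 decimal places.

The third angle is ∠F = 180° − ∠E − ∠D = 13.00°.
Law of sines: d = f·sin D/sin F ≈ 763.13.
Law of sines: e = f·sin E/sin F ≈ 589.
Area = ½·f·d·sin E ≈ 50556.
The altitude from D has length 2·area/d ≈ 132.5.

h_D ≈ 132.50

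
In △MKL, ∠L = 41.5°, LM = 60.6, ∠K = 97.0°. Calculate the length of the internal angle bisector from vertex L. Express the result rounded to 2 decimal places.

The third angle is ∠M = 180° − ∠K − ∠L = 41.50°.
Law of sines: KL = LM·sin M/sin K ≈ 40.456.
Law of sines: MK = LM·sin L/sin K ≈ 40.456.
The bisector from L has length 2·KL·LM·cos(∠L/2)/(KL+LM) ≈ 45.373.

45.37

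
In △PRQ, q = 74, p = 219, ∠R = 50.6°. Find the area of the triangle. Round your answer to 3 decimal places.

area ≈ 6261.460

Area = ½·q·p·sin R ≈ 6261.5.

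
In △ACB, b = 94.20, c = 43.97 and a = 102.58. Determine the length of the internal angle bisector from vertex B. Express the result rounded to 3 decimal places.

51.448

By the law of cosines, cos B = (a² + c² − b²) / (2·a·c) ≈ 0.39712, so ∠B ≈ 66.60°.
The bisector from B has length 2·a·c·cos(∠B/2)/(a+c) ≈ 51.448.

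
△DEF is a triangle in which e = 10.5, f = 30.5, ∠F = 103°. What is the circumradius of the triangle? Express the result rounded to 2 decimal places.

Law of sines: sin E = e·sin F/f ≈ 0.33544.
Since f ≥ e, only the acute value applies: ∠E ≈ 19.60°.
Then ∠D = 180° − ∠F − ∠E ≈ 57.40°.
Law of sines gives d = f·sin D/sin F ≈ 26.371.
Circumradius = f/(2 sin F) ≈ 15.651.

15.65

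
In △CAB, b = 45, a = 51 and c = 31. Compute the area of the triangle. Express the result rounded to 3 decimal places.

area ≈ 690.827

Semiperimeter s = (31 + 51 + 45)/2 = 63.5.
Heron's formula: area = √(63.5·32.5·12.5·18.5) ≈ 690.83.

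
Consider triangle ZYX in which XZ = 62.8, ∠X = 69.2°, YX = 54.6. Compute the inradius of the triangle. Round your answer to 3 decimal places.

By the law of cosines, ZY² = YX² + XZ² − 2·YX·XZ·cos X = 4489.8, so ZY ≈ 67.006.
Area = ½·YX·XZ·sin X ≈ 1602.7.
Semiperimeter s = (54.6+62.8+67.006)/2 = 92.203.
Inradius = area/s = 1602.7/92.203 ≈ 17.382.

17.382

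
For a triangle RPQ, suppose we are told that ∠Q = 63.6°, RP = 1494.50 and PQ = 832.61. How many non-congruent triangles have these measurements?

1

PQ·sin Q = 832.61·sin(63.6°) ≈ 745.8.
Since RP ≥ PQ, exactly one triangle exists.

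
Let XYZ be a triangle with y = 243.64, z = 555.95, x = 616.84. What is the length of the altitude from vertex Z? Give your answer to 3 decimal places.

Semiperimeter s = (616.84 + 243.64 + 555.95)/2 = 708.22.
Heron's formula: area = √(708.22·91.375·464.58·152.26) ≈ 67659.
The altitude from Z has length 2·area/z ≈ 243.4.

243.399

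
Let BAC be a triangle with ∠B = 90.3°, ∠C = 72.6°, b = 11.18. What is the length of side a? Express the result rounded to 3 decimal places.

The third angle is ∠A = 180° − ∠C − ∠B = 17.10°.
Law of sines: a = b·sin A/sin B ≈ 3.2874.

3.287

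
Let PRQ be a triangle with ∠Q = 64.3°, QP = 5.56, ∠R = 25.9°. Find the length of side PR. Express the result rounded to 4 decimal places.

The third angle is ∠P = 180° − ∠R − ∠Q = 89.80°.
Law of sines: PR = QP·sin Q/sin R ≈ 11.47.

11.4697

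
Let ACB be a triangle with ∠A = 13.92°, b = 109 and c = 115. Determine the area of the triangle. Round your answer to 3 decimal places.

Area = ½·c·b·sin A ≈ 1507.8.

1507.753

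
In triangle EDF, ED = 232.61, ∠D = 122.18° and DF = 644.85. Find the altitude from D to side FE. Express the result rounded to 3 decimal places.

By the law of cosines, FE² = ED² + DF² − 2·ED·DF·cos D = 6.2971e+05, so FE ≈ 793.54.
Area = ½·ED·DF·sin D ≈ 63478.
The altitude from D has length 2·area/FE ≈ 159.99.

h_D ≈ 159.986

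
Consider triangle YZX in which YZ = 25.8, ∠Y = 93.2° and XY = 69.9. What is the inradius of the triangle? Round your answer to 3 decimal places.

By the law of cosines, ZX² = XY² + YZ² − 2·XY·YZ·cos Y = 5753, so ZX ≈ 75.848.
Area = ½·XY·YZ·sin Y ≈ 900.3.
Semiperimeter s = (75.848+69.9+25.8)/2 = 85.774.
Inradius = area/s = 900.3/85.774 ≈ 10.496.

r ≈ 10.496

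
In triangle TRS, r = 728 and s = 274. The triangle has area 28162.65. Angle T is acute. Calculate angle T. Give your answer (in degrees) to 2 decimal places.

∠T ≈ 16.40°

From area = ½·r·s·sin T, we get sin T = 2·area/(r·s) ≈ 0.28237.
Taking the acute solution, ∠T ≈ 16.40°.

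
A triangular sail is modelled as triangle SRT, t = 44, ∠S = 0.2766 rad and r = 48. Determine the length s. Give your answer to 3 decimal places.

By the law of cosines, s² = r² + t² − 2·r·t·cos S = 176.56, so s ≈ 13.287.

13.287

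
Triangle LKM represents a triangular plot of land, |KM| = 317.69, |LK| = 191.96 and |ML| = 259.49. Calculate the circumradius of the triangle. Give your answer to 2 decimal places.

By the law of cosines, cos L = (|ML|² + |LK|² − |KM|²) / (2·|ML|·|LK|) ≈ 0.03269, so ∠L ≈ 88.13°.
Circumradius = |KM|/(2 sin L) ≈ 158.93.

158.93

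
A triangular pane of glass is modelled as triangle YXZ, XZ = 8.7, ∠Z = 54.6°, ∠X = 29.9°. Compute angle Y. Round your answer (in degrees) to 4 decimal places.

95.5000

The third angle is ∠Y = 180° − ∠X − ∠Z = 95.50°.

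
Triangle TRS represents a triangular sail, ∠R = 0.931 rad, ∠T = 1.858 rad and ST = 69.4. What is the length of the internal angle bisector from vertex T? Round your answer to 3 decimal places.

25.004

The third angle is ∠S = π − ∠T − ∠R = 0.353 rad.
Law of sines: RS = ST·sin T/sin R ≈ 82.967.
Law of sines: TR = ST·sin S/sin R ≈ 29.875.
The bisector from T has length 2·ST·TR·cos(∠T/2)/(ST+TR) ≈ 25.004.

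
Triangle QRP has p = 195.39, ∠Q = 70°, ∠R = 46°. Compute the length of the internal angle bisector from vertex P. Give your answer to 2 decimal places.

The third angle is ∠P = 180° − ∠Q − ∠R = 64.00°.
Law of sines: q = p·sin Q/sin P ≈ 204.28.
Law of sines: r = p·sin R/sin P ≈ 156.38.
The bisector from P has length 2·q·r·cos(∠P/2)/(q+r) ≈ 150.23.

150.23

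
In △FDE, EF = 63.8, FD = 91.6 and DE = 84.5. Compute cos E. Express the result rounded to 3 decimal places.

By the law of cosines, cos E = (DE² + EF² − FD²) / (2·DE·EF) ≈ 0.26155, so ∠E ≈ 74.84°.

cos E ≈ 0.262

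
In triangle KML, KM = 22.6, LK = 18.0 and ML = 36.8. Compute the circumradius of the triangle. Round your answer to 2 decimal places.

23.91

By the law of cosines, cos K = (LK² + KM² − ML²) / (2·LK·KM) ≈ -0.63850, so ∠K ≈ 2.2633 rad.
Circumradius = ML/(2 sin K) ≈ 23.908.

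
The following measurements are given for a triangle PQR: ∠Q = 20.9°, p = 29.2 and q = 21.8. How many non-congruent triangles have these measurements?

p·sin Q = 29.2·sin(20.9°) ≈ 10.42.
Since p sin Q < q < p (10.42 < 21.8 < 29.2), two triangles exist.

2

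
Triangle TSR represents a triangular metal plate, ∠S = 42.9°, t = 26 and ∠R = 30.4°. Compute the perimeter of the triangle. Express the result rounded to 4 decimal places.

perimeter ≈ 58.2143

The third angle is ∠T = 180° − ∠S − ∠R = 106.70°.
Law of sines: s = t·sin S/sin T ≈ 18.478.
Law of sines: r = t·sin R/sin T ≈ 13.736.
Semiperimeter p = (26+18.478+13.736)/2 = 29.107.
Perimeter = 26 + 18.478 + 13.736 = 58.214.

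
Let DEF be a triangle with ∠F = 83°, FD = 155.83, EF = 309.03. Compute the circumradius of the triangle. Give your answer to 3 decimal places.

R ≈ 165.585

By the law of cosines, DE² = EF² + FD² − 2·EF·FD·cos F = 1.0805e+05, so DE ≈ 328.7.
Area = ½·EF·FD·sin F ≈ 23899.
Circumradius = DE/(2 sin F) ≈ 165.59.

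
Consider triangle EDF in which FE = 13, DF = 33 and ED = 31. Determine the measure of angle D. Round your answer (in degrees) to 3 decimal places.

23.168

By the law of cosines, cos D = (ED² + DF² − FE²) / (2·ED·DF) ≈ 0.91935, so ∠D ≈ 23.17°.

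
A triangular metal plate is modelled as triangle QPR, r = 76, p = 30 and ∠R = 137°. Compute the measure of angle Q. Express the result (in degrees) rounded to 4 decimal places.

Law of sines: sin P = p·sin R/r ≈ 0.26921.
Since r ≥ p, only the acute value applies: ∠P ≈ 15.62°.
Then ∠Q = 180° − ∠R − ∠P ≈ 27.38°.

∠Q ≈ 27.3827°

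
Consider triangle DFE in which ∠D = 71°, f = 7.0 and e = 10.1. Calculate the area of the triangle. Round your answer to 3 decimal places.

Area = ½·f·e·sin D ≈ 33.424.

33.424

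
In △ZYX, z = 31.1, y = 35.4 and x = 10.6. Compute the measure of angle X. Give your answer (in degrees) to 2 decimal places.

By the law of cosines, cos X = (z² + y² − x²) / (2·z·y) ≈ 0.95737, so ∠X ≈ 16.79°.

16.79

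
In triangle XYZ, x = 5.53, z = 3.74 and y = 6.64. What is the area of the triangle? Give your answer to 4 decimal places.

Semiperimeter s = (5.53 + 6.64 + 3.74)/2 = 7.955.
Heron's formula: area = √(7.955·2.425·1.315·4.215) ≈ 10.34.

area ≈ 10.3404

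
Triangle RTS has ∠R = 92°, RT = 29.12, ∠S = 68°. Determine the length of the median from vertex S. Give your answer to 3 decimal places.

The third angle is ∠T = 180° − ∠S − ∠R = 20.00°.
Law of sines: TS = RT·sin R/sin S ≈ 31.388.
Law of sines: SR = RT·sin T/sin S ≈ 10.742.
Median from S: ½√(2·TS² + 2·SR² − RT²) ≈ 18.393.

m_S ≈ 18.393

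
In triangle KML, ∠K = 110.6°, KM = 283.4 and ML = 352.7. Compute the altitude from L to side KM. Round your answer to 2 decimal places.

h_L ≈ 124.23

Law of sines: sin L = KM·sin K/ML ≈ 0.75214.
Since ML ≥ KM, only the acute value applies: ∠L ≈ 48.78°.
Then ∠M = 180° − ∠K − ∠L ≈ 20.62°.
Law of sines gives LK = ML·sin M/sin K ≈ 132.72.
Area = ½·ML·KM·sin M ≈ 17604.
The altitude from L has length 2·area/KM ≈ 124.23.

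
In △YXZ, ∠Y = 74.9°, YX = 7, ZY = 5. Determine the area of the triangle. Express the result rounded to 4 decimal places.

Area = ½·ZY·YX·sin Y ≈ 16.896.

area ≈ 16.8958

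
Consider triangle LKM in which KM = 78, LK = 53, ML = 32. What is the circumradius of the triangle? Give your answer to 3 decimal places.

52.134

By the law of cosines, cos L = (ML² + LK² − KM²) / (2·ML·LK) ≈ -0.66362, so ∠L ≈ 131.58°.
Circumradius = KM/(2 sin L) ≈ 52.134.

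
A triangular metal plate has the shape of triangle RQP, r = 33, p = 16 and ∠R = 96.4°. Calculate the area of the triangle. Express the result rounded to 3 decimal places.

215.714

Law of sines: sin P = p·sin R/r ≈ 0.48183.
Since r ≥ p, only the acute value applies: ∠P ≈ 28.80°.
Then ∠Q = 180° − ∠R − ∠P ≈ 54.80°.
Law of sines gives q = r·sin Q/sin R ≈ 27.133.
Area = ½·r·p·sin Q ≈ 215.71.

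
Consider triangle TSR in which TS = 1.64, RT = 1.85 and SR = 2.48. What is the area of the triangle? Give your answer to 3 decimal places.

area ≈ 1.517

Semiperimeter s = (2.48 + 1.85 + 1.64)/2 = 2.985.
Heron's formula: area = √(2.985·0.505·1.135·1.345) ≈ 1.517.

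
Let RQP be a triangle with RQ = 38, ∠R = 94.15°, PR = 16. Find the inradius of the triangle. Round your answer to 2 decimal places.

By the law of cosines, QP² = PR² + RQ² − 2·PR·RQ·cos R = 1788, so QP ≈ 42.285.
Area = ½·PR·RQ·sin R ≈ 303.2.
Semiperimeter s = (42.285+16+38)/2 = 48.142.
Inradius = area/s = 303.2/48.142 ≈ 6.298.

r ≈ 6.30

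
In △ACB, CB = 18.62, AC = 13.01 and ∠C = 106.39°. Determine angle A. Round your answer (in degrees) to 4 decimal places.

44.3645

By the law of cosines, BA² = AC² + CB² − 2·AC·CB·cos C = 652.68, so BA ≈ 25.548.
Law of cosines again: cos A = (BA² + AC² − CB²)/(2·BA·AC) ≈ 0.71491, so ∠A ≈ 44.36°.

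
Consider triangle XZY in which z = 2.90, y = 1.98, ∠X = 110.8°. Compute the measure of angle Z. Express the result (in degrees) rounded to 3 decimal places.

By the law of cosines, x² = z² + y² − 2·z·y·cos X = 16.408, so x ≈ 4.0507.
Law of cosines again: cos Z = (y² + x² − z²)/(2·y·x) ≈ 0.74303, so ∠Z ≈ 42.01°.

∠Z ≈ 42.010°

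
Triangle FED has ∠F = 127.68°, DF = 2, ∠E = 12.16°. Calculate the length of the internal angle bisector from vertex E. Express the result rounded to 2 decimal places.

The third angle is ∠D = 180° − ∠F − ∠E = 40.16°.
Law of sines: ED = DF·sin F/sin E ≈ 7.5145.
Law of sines: FE = DF·sin D/sin E ≈ 6.1234.
The bisector from E has length 2·FE·ED·cos(∠E/2)/(FE+ED) ≈ 6.7101.

6.71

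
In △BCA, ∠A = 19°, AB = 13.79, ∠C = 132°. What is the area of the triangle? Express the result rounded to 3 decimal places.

20.195

The third angle is ∠B = 180° − ∠C − ∠A = 29.00°.
Law of sines: CA = AB·sin B/sin C ≈ 8.9963.
Law of sines: BC = AB·sin A/sin C ≈ 6.0413.
Area = ½·AB·CA·sin A ≈ 20.195.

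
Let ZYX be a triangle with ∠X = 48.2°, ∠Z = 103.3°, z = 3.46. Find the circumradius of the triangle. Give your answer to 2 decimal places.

1.78

The third angle is ∠Y = 180° − ∠X − ∠Z = 28.50°.
Law of sines: y = z·sin Y/sin Z ≈ 1.6965.
Law of sines: x = z·sin X/sin Z ≈ 2.6504.
Circumradius = z/(2 sin Z) ≈ 1.7777.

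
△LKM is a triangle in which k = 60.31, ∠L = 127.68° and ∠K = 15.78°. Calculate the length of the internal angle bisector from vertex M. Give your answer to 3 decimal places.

t_M ≈ 85.248

The third angle is ∠M = 180° − ∠L − ∠K = 36.54°.
Law of sines: l = k·sin L/sin K ≈ 175.52.
Law of sines: m = k·sin M/sin K ≈ 132.04.
The bisector from M has length 2·l·k·cos(∠M/2)/(l+k) ≈ 85.248.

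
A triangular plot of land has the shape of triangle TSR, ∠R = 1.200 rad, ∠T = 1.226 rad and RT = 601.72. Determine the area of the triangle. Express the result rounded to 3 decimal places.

The third angle is ∠S = π − ∠R − ∠T = 0.716 rad.
Law of sines: SR = RT·sin T/sin S ≈ 863.19.
Law of sines: TS = RT·sin R/sin S ≈ 854.83.
Area = ½·RT·SR·sin R ≈ 2.4205e+05.

242048.560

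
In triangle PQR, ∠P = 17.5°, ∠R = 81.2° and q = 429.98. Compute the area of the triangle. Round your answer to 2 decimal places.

The third angle is ∠Q = 180° − ∠R − ∠P = 81.30°.
Law of sines: p = q·sin P/sin Q ≈ 130.8.
Law of sines: r = q·sin R/sin Q ≈ 429.86.
Area = ½·q·p·sin R ≈ 27790.

area ≈ 27790.20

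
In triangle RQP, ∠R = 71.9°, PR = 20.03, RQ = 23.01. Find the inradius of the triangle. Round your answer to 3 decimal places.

r ≈ 6.403

By the law of cosines, QP² = PR² + RQ² − 2·PR·RQ·cos R = 644.29, so QP ≈ 25.383.
Area = ½·PR·RQ·sin R ≈ 219.04.
Semiperimeter s = (25.383+20.03+23.01)/2 = 34.211.
Inradius = area/s = 219.04/34.211 ≈ 6.4026.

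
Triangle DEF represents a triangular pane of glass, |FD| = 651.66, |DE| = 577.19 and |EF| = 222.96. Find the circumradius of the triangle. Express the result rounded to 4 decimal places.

R ≈ 330.2142

By the law of cosines, cos D = (|FD|² + |DE|² − |EF|²) / (2·|FD|·|DE|) ≈ 0.94129, so ∠D ≈ 0.3444 rad.
Circumradius = |EF|/(2 sin D) ≈ 330.21.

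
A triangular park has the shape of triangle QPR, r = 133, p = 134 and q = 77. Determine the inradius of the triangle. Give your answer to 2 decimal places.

Semiperimeter s = (77 + 134 + 133)/2 = 172.
Heron's formula: area = √(172·95·38·39) ≈ 4921.
Inradius = area/s = 4921/172 ≈ 28.61.

28.61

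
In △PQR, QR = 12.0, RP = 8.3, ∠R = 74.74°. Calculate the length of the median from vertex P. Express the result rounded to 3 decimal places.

8.870

By the law of cosines, PQ² = QR² + RP² − 2·QR·RP·cos R = 160.46, so PQ ≈ 12.667.
Median from P: ½√(2·RP² + 2·PQ² − QR²) ≈ 8.8699.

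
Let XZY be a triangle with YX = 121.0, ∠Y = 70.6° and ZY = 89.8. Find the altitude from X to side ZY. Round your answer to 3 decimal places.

By the law of cosines, XZ² = ZY² + YX² − 2·ZY·YX·cos Y = 15487, so XZ ≈ 124.45.
Area = ½·ZY·YX·sin Y ≈ 5124.4.
The altitude from X has length 2·area/ZY ≈ 114.13.

h_X ≈ 114.130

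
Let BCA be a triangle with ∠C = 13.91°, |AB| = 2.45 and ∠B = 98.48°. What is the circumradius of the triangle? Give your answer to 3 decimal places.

The third angle is ∠A = 180° − ∠B − ∠C = 67.61°.
Law of sines: |CA| = |AB|·sin B/sin C ≈ 10.08.
Law of sines: |BC| = |AB|·sin A/sin C ≈ 9.4231.
Circumradius = |AB|/(2 sin C) ≈ 5.0957.

5.096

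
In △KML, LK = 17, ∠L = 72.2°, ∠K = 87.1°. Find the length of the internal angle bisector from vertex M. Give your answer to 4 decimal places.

The third angle is ∠M = 180° − ∠L − ∠K = 20.70°.
Law of sines: ML = LK·sin K/sin M ≈ 48.032.
Law of sines: KM = LK·sin L/sin M ≈ 45.792.
The bisector from M has length 2·KM·ML·cos(∠M/2)/(KM+ML) ≈ 46.122.

t_M ≈ 46.1224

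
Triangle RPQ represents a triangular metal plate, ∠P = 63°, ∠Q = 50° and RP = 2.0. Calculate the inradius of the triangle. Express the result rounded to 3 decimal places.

r ≈ 0.636

The third angle is ∠R = 180° − ∠P − ∠Q = 67.00°.
Law of sines: PQ = RP·sin R/sin Q ≈ 2.4033.
Law of sines: QR = RP·sin P/sin Q ≈ 2.3263.
Area = ½·RP·PQ·sin P ≈ 2.1413.
Semiperimeter s = (2.4033+2.3263+2)/2 = 3.3648.
Inradius = area/s = 2.1413/3.3648 ≈ 0.6364.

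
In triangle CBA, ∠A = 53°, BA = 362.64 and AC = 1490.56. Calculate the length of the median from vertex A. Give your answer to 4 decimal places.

By the law of cosines, CB² = BA² + AC² − 2·BA·AC·cos A = 1.7027e+06, so CB ≈ 1304.9.
Median from A: ½√(2·BA² + 2·AC² − CB²) ≈ 866.59.

866.5857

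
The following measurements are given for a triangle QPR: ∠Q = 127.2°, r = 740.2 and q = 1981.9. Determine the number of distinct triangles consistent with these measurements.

r·sin Q = 740.2·sin(127.2°) ≈ 589.6.
Since ∠Q is not acute, a triangle exists only if q > r; here q > r, so there is exactly one triangle.

1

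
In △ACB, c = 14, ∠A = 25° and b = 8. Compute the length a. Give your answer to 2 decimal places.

By the law of cosines, a² = c² + b² − 2·c·b·cos A = 56.987, so a ≈ 7.549.

7.55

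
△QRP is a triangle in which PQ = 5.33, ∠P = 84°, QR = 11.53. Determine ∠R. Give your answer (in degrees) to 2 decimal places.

∠R ≈ 27.37°

Law of sines: sin R = PQ·sin P/QR ≈ 0.45974.
Since QR ≥ PQ, only the acute value applies: ∠R ≈ 27.37°.
Then ∠Q = 180° − ∠P − ∠R ≈ 68.63°.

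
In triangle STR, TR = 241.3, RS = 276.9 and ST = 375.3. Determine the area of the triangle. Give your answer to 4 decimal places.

Semiperimeter s = (241.3 + 276.9 + 375.3)/2 = 446.75.
Heron's formula: area = √(446.75·205.45·169.85·71.45) ≈ 33375.

area ≈ 33374.8441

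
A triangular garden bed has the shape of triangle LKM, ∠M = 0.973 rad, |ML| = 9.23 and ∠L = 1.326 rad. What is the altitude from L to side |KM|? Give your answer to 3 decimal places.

h_L ≈ 7.629

The third angle is ∠K = π − ∠M − ∠L = 0.843 rad.
Law of sines: |KM| = |ML|·sin L/sin K ≈ 11.998.
Law of sines: |LK| = |ML|·sin M/sin K ≈ 10.222.
Area = ½·|ML|·|KM|·sin M ≈ 45.768.
The altitude from L has length 2·area/|KM| ≈ 7.6293.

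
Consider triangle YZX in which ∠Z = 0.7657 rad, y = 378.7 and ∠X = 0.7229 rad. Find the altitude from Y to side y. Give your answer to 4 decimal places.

h_Y ≈ 174.2184

The third angle is ∠Y = π − ∠Z − ∠X = 1.6530 rad.
Law of sines: z = y·sin Z/sin Y ≈ 263.34.
Law of sines: x = y·sin X/sin Y ≈ 251.38.
Area = ½·y·z·sin X ≈ 32988.
The altitude from Y has length 2·area/y ≈ 174.22.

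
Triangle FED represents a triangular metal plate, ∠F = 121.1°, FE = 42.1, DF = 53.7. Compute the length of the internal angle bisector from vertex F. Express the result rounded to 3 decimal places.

23.205

By the law of cosines, ED² = DF² + FE² − 2·DF·FE·cos F = 6991.6, so ED ≈ 83.616.
The bisector from F has length 2·DF·FE·cos(∠F/2)/(DF+FE) ≈ 23.205.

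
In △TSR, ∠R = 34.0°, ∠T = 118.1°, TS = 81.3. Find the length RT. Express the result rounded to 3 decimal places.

The third angle is ∠S = 180° − ∠R − ∠T = 27.90°.
Law of sines: RT = TS·sin S/sin R ≈ 68.031.

68.031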